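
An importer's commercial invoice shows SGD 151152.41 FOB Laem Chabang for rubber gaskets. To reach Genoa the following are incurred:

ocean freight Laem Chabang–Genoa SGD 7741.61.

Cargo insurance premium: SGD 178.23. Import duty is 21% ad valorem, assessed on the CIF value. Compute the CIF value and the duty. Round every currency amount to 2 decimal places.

CIF value: SGD 159072.25; import duty: SGD 33405.17

CIF = FOB price + freight + insurance
CIF = 151152.41 + 7741.61 + 178.23 = 159072.25
Import duty = 159072.25 × 21% = 33405.17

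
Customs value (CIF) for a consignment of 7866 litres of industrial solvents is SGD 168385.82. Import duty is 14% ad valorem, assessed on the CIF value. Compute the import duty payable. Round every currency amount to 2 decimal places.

Import duty = 168385.82 × 14% = 23574.01

Import duty: SGD 23574.01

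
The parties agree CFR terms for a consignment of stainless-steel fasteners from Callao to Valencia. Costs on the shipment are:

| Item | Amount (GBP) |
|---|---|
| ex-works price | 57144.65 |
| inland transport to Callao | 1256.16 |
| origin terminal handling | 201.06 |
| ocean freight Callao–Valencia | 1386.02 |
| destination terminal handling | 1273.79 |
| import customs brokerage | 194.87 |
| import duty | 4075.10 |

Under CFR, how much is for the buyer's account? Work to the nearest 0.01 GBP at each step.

CFR: the seller pays costs through ocean freight to the destination port, but not insurance.
Seller's account: goods 57144.65 + inland to port 1256.16 + origin terminal 201.06 + freight 1386.02 = 59987.89
Buyer's account: destination terminal 1273.79 + brokerage 194.87 + duty 4075.10 = 5543.76

Buyer's account: GBP 5543.76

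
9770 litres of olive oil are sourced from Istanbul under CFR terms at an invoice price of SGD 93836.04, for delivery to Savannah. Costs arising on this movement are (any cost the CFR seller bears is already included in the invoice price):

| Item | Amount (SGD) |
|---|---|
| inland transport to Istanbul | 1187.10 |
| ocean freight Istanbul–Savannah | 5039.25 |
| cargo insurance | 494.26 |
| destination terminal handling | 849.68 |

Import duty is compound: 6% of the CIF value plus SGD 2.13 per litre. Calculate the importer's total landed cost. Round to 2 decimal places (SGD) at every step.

Total landed cost: SGD 121649.90

CFR: the seller pays costs through ocean freight to the destination port, but not insurance.
Already in the invoice (seller's account under CFR): inland to port, freight — exclude.
CIF value = CFR price + insurance = 93836.04 + 494.26 = 94330.30
Ad valorem component: 94330.30 × 6% = 5659.82
Specific component: 9770 × 2.13 = 20810.10
Import duty = 5659.82 + 20810.10 = 26469.92
Buyer bears: insurance 494.26 + destination terminal 849.68 + duty 26469.92 = 27813.86
Landed cost = invoice 93836.04 + 27813.86 = 121649.90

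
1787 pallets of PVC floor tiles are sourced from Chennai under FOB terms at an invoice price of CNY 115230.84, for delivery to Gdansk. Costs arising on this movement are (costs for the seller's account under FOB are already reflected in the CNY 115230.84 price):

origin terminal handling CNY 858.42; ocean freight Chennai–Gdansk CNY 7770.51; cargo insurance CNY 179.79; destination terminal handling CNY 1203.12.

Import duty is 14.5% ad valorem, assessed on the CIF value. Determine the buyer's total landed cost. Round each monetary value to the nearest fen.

FOB: the seller bears costs until goods are on board at the origin port; the buyer bears freight, insurance and all costs thereafter.
Already in the invoice (seller's account under FOB): origin terminal — exclude.
CIF value = FOB price + freight + insurance = 115230.84 + 7770.51 + 179.79 = 123181.14
Import duty = 123181.14 × 14.5% = 17861.27
Buyer bears: freight 7770.51 + insurance 179.79 + destination terminal 1203.12 + duty 17861.27 = 27014.69
Landed cost = invoice 115230.84 + 27014.69 = 142245.53

Total landed cost: CNY 142245.53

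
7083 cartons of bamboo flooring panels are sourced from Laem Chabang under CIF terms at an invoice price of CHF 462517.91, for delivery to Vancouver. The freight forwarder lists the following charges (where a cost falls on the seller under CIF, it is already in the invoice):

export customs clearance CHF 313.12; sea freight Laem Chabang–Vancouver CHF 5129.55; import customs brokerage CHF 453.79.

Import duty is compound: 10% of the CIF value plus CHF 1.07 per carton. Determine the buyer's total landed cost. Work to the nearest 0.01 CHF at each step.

Total landed cost: CHF 516802.30

CIF: the seller pays costs through ocean freight and marine insurance to the destination port.
Already in the invoice (seller's account under CIF): export clearance, freight — exclude.
The CIF price already equals the CIF value: 462517.91
Ad valorem component: 462517.91 × 10% = 46251.79
Specific component: 7083 × 1.07 = 7578.81
Import duty = 46251.79 + 7578.81 = 53830.60
Buyer bears: brokerage 453.79 + duty 53830.60 = 54284.39
Landed cost = invoice 462517.91 + 54284.39 = 516802.30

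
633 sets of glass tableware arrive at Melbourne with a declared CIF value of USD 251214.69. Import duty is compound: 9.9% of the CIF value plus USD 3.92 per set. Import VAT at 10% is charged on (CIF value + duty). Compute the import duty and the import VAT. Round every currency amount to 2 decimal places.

Ad valorem component: 251214.69 × 9.9% = 24870.25
Specific component: 633 × 3.92 = 2481.36
Import duty = 24870.25 + 2481.36 = 27351.61
VAT base = CIF + duty = 251214.69 + 27351.61 = 278566.30
Import VAT = 278566.30 × 10% = 27856.63

Import duty: USD 27351.61; import VAT: USD 27856.63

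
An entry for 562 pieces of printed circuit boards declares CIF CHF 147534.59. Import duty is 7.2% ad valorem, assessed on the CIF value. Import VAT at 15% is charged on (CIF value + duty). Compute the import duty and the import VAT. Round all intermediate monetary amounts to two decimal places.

Import duty = 147534.59 × 7.2% = 10622.49
VAT base = CIF + duty = 147534.59 + 10622.49 = 158157.08
Import VAT = 158157.08 × 15% = 23723.56

Import duty: CHF 10622.49; import VAT: CHF 23723.56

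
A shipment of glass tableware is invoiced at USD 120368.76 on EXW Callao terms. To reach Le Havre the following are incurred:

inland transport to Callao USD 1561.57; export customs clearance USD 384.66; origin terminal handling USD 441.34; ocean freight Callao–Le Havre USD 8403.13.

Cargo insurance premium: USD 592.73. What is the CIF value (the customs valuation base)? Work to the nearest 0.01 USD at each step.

CIF = EXW price + pre-shipment costs + freight + insurance
CIF = 120368.76 + 1561.57 + 384.66 + 441.34 + 8403.13 + 592.73 = 131752.19

CIF value: USD 131752.19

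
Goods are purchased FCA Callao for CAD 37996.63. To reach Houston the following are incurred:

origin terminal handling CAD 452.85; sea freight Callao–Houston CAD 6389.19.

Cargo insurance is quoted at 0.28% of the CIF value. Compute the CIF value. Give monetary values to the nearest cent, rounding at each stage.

Let C be the CIF value. C = FCA price + pre-shipment costs + freight + 0.28% × C
C − 0.28% × C = 37996.63 + 452.85 + 6389.19
0.9972 × C = 44838.67
C = 44838.67 / 0.9972 = 44964.57
Insurance premium = 0.28% × 44964.57 = 125.90

CIF value: CAD 44964.57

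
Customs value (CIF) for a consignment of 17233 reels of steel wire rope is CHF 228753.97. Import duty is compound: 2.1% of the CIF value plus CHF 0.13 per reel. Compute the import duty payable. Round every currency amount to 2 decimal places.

Import duty: CHF 7044.12

Ad valorem component: 228753.97 × 2.1% = 4803.83
Specific component: 17233 × 0.13 = 2240.29
Import duty = 4803.83 + 2240.29 = 7044.12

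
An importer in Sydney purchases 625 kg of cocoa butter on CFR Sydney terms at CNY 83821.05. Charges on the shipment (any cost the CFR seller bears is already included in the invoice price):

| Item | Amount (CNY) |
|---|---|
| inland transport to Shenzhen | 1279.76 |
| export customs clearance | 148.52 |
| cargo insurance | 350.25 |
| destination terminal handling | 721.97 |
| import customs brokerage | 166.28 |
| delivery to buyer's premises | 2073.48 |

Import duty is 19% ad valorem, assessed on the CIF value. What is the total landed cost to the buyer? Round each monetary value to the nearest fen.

CFR: the seller pays costs through ocean freight to the destination port, but not insurance.
Already in the invoice (seller's account under CFR): inland to port, export clearance — exclude.
CIF value = CFR price + insurance = 83821.05 + 350.25 = 84171.30
Import duty = 84171.30 × 19% = 15992.55
Buyer bears: insurance 350.25 + destination terminal 721.97 + brokerage 166.28 + delivery 2073.48 + duty 15992.55 = 19304.53
Landed cost = invoice 83821.05 + 19304.53 = 103125.58

Total landed cost: CNY 103125.58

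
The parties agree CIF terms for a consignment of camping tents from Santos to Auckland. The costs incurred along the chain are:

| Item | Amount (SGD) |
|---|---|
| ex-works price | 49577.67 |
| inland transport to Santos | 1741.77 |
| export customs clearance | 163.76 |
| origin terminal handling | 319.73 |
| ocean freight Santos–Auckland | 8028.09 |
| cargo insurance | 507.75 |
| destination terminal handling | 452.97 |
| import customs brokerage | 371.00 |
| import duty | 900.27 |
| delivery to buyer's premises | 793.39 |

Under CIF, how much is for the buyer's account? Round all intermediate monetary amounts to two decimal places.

Buyer's account: SGD 2517.63

CIF: the seller pays costs through ocean freight and marine insurance to the destination port.
Seller's account: goods 49577.67 + inland to port 1741.77 + export clearance 163.76 + origin terminal 319.73 + freight 8028.09 + insurance 507.75 = 60338.77
Buyer's account: destination terminal 452.97 + brokerage 371.00 + duty 900.27 + delivery 793.39 = 2517.63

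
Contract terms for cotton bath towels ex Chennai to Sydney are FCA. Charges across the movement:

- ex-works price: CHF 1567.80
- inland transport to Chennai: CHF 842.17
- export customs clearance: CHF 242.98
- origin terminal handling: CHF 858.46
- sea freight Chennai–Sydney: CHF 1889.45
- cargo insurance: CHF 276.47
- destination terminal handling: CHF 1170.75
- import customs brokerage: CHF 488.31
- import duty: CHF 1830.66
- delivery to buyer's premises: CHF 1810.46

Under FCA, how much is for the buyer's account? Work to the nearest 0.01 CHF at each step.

FCA: the seller delivers export-cleared goods to the carrier; the buyer bears costs from that point.
Seller's account: goods 1567.80 + inland to port 842.17 + export clearance 242.98 = 2652.95
Buyer's account: origin terminal 858.46 + freight 1889.45 + insurance 276.47 + destination terminal 1170.75 + brokerage 488.31 + duty 1830.66 + delivery 1810.46 = 8324.56

Buyer's account: CHF 8324.56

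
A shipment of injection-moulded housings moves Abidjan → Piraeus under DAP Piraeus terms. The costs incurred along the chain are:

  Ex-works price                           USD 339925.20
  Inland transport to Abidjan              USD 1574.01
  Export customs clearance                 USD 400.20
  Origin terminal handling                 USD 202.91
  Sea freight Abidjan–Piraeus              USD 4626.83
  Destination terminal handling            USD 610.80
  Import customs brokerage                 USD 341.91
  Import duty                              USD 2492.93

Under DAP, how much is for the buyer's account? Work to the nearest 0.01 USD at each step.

DAP: the seller bears all costs to the named destination except import duty and clearance.
Seller's account: goods 339925.20 + inland to port 1574.01 + export clearance 400.20 + origin terminal 202.91 + freight 4626.83 + destination terminal 610.80 = 347339.95
Buyer's account: brokerage 341.91 + duty 2492.93 = 2834.84

Buyer's account: USD 2834.84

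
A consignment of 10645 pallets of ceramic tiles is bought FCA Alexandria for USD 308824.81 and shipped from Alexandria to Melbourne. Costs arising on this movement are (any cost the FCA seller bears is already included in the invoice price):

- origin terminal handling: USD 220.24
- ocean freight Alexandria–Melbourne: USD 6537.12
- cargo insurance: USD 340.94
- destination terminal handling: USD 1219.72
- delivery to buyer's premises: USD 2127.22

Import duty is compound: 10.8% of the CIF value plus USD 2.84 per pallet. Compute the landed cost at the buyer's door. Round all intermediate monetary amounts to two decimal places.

Total landed cost: USD 383621.55

FCA: the seller delivers export-cleared goods to the carrier; the buyer bears costs from that point.
CIF value = FCA price + origin terminal + freight + insurance = 308824.81 + 220.24 + 6537.12 + 340.94 = 315923.11
Ad valorem component: 315923.11 × 10.8% = 34119.70
Specific component: 10645 × 2.84 = 30231.80
Import duty = 34119.70 + 30231.80 = 64351.50
Buyer bears: origin terminal 220.24 + freight 6537.12 + insurance 340.94 + destination terminal 1219.72 + delivery 2127.22 + duty 64351.50 = 74796.74
Landed cost = invoice 308824.81 + 74796.74 = 383621.55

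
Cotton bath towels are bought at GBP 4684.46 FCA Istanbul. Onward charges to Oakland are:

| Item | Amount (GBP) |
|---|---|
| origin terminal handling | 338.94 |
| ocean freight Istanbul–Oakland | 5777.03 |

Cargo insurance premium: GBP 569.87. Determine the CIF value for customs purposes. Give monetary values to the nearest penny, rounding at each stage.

CIF = FCA price + pre-shipment costs + freight + insurance
CIF = 4684.46 + 338.94 + 5777.03 + 569.87 = 11370.30

CIF value: GBP 11370.30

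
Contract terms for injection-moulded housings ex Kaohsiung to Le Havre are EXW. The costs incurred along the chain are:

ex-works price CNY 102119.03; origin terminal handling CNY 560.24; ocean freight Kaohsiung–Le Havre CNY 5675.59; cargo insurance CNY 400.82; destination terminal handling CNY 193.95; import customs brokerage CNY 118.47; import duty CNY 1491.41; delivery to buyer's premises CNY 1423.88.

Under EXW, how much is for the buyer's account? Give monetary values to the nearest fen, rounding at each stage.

Buyer's account: CNY 9864.36

EXW: the seller makes goods available at their premises; the buyer bears all onward costs.
Seller's account: goods 102119.03 = 102119.03
Buyer's account: origin terminal 560.24 + freight 5675.59 + insurance 400.82 + destination terminal 193.95 + brokerage 118.47 + duty 1491.41 + delivery 1423.88 = 9864.36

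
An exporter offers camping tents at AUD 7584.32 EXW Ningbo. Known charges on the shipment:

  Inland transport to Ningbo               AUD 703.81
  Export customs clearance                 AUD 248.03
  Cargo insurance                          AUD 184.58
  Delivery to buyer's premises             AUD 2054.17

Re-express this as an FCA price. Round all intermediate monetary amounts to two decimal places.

Not relevant to the conversion: insurance, delivery — on the buyer under both terms; not part of either seller's price.
From EXW to FCA, the seller additionally bears: inland to port, export clearance.
FCA price = 7584.32 + 703.81 + 248.03 = 8536.16

FCA price: AUD 8536.16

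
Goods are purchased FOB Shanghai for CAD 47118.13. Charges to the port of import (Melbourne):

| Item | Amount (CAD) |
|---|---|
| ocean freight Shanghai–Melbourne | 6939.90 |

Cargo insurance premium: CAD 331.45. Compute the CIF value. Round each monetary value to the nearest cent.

CIF = FOB price + freight + insurance
CIF = 47118.13 + 6939.90 + 331.45 = 54389.48

CIF value: CAD 54389.48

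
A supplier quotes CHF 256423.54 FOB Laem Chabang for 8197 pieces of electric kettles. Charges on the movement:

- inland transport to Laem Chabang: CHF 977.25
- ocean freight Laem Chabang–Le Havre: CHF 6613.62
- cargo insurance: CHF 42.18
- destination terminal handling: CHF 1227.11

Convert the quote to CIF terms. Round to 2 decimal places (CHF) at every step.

Not relevant to the conversion: inland to port — on the seller under both FOB and CIF; already in the FOB price and stays in the CIF price. destination terminal — on the buyer under both terms; not part of either seller's price.
From FOB to CIF, the seller additionally bears: freight, insurance.
CIF price = 256423.54 + 6613.62 + 42.18 = 263079.34

CIF price: CHF 263079.34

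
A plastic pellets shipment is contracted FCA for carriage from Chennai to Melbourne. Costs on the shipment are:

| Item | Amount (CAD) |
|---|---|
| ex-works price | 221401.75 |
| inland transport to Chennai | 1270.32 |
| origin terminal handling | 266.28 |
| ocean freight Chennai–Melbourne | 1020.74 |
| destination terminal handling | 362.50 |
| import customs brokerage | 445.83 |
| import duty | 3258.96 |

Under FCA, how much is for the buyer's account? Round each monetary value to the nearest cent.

Buyer's account: CAD 5354.31

FCA: the seller delivers export-cleared goods to the carrier; the buyer bears costs from that point.
Seller's account: goods 221401.75 + inland to port 1270.32 = 222672.07
Buyer's account: origin terminal 266.28 + freight 1020.74 + destination terminal 362.50 + brokerage 445.83 + duty 3258.96 = 5354.31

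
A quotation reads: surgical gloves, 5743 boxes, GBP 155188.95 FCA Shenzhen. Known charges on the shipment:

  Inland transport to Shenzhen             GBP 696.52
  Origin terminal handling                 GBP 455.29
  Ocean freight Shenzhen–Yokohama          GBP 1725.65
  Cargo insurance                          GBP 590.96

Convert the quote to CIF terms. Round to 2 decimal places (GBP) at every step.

Not relevant to the conversion: inland to port — on the seller under both FCA and CIF; already in the FCA price and stays in the CIF price.
From FCA to CIF, the seller additionally bears: origin terminal, freight, insurance.
CIF price = 155188.95 + 455.29 + 1725.65 + 590.96 = 157960.85

CIF price: GBP 157960.85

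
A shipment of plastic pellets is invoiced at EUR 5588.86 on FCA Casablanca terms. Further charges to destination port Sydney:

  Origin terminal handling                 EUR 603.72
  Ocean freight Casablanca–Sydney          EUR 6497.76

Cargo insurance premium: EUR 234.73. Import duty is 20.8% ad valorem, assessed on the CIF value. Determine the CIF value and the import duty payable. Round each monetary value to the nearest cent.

CIF = FCA price + pre-shipment costs + freight + insurance
CIF = 5588.86 + 603.72 + 6497.76 + 234.73 = 12925.07
Import duty = 12925.07 × 20.8% = 2688.41

CIF value: EUR 12925.07; import duty: EUR 2688.41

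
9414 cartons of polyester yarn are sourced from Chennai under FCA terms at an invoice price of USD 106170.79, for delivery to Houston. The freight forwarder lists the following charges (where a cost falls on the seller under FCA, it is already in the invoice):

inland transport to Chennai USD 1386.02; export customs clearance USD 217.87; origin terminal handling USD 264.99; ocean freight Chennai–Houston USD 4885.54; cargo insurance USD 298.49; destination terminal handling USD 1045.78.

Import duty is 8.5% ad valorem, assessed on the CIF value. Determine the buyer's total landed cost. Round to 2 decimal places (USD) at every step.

FCA: the seller delivers export-cleared goods to the carrier; the buyer bears costs from that point.
Already in the invoice (seller's account under FCA): inland to port, export clearance — exclude.
CIF value = FCA price + origin terminal + freight + insurance = 106170.79 + 264.99 + 4885.54 + 298.49 = 111619.81
Import duty = 111619.81 × 8.5% = 9487.68
Buyer bears: origin terminal 264.99 + freight 4885.54 + insurance 298.49 + destination terminal 1045.78 + duty 9487.68 = 15982.48
Landed cost = invoice 106170.79 + 15982.48 = 122153.27

Total landed cost: USD 122153.27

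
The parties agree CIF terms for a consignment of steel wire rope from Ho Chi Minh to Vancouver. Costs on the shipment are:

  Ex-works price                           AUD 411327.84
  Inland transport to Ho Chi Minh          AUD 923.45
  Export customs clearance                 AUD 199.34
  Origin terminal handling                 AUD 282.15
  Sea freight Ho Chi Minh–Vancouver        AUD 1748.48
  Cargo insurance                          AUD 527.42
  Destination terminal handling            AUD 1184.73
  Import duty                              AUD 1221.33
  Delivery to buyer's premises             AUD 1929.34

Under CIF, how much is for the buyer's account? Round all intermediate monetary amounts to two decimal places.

Buyer's account: AUD 4335.40

CIF: the seller pays costs through ocean freight and marine insurance to the destination port.
Seller's account: goods 411327.84 + inland to port 923.45 + export clearance 199.34 + origin terminal 282.15 + freight 1748.48 + insurance 527.42 = 415008.68
Buyer's account: destination terminal 1184.73 + duty 1221.33 + delivery 1929.34 = 4335.40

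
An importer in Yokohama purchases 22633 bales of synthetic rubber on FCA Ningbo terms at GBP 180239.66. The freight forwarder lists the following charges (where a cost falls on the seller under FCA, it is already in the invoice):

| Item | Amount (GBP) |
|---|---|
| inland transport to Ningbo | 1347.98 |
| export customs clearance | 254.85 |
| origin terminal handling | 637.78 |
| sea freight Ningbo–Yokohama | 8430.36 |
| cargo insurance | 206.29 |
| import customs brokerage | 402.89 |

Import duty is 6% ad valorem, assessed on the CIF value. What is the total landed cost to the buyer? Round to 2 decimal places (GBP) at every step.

Total landed cost: GBP 201287.83

FCA: the seller delivers export-cleared goods to the carrier; the buyer bears costs from that point.
Already in the invoice (seller's account under FCA): inland to port, export clearance — exclude.
CIF value = FCA price + origin terminal + freight + insurance = 180239.66 + 637.78 + 8430.36 + 206.29 = 189514.09
Import duty = 189514.09 × 6% = 11370.85
Buyer bears: origin terminal 637.78 + freight 8430.36 + insurance 206.29 + brokerage 402.89 + duty 11370.85 = 21048.17
Landed cost = invoice 180239.66 + 21048.17 = 201287.83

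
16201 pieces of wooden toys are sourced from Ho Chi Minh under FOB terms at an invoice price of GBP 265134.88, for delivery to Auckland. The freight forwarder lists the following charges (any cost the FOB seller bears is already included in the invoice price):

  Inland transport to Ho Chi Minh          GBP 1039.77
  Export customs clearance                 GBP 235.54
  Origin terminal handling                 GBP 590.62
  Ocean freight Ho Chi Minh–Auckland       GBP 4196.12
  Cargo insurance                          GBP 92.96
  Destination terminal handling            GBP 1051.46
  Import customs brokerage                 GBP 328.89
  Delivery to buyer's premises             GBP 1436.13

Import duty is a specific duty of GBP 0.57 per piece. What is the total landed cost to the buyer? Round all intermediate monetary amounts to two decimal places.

Total landed cost: GBP 281475.01

FOB: the seller bears costs until goods are on board at the origin port; the buyer bears freight, insurance and all costs thereafter.
Already in the invoice (seller's account under FOB): inland to port, export clearance, origin terminal — exclude.
CIF value = FOB price + freight + insurance = 265134.88 + 4196.12 + 92.96 = 269423.96
Import duty = 16201 × 0.57 = 9234.57
Buyer bears: freight 4196.12 + insurance 92.96 + destination terminal 1051.46 + brokerage 328.89 + delivery 1436.13 + duty 9234.57 = 16340.13
Landed cost = invoice 265134.88 + 16340.13 = 281475.01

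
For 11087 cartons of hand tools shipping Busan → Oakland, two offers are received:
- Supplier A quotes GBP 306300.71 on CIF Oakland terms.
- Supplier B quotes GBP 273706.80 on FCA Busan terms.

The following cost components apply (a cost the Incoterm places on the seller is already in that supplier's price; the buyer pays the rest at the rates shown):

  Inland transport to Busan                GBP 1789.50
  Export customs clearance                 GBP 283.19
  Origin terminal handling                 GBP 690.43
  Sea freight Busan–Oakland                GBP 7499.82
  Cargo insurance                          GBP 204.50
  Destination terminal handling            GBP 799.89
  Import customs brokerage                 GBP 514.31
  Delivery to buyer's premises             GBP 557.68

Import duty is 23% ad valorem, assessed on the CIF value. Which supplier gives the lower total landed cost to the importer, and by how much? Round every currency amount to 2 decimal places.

Supplier A (CIF):
The CIF price already equals the CIF value: 306300.71
Import duty = 306300.71 × 23% = 70449.16
Buyer bears (A): 799.89 + 514.31 + 557.68 = 1871.88
Landed cost (A) = invoice 306300.71 + 1871.88 + duty 70449.16 = 378621.75
Supplier B (FCA):
CIF value = FCA price + origin terminal + freight + insurance = 273706.80 + 690.43 + 7499.82 + 204.50 = 282101.55
Import duty = 282101.55 × 23% = 64883.36
Buyer bears (B): 690.43 + 7499.82 + 204.50 + 799.89 + 514.31 + 557.68 = 10266.63
Landed cost (B) = invoice 273706.80 + 10266.63 + duty 64883.36 = 348856.79
Difference = |378621.75 − 348856.79| = 29764.96

Supplier B is cheaper by GBP 29764.96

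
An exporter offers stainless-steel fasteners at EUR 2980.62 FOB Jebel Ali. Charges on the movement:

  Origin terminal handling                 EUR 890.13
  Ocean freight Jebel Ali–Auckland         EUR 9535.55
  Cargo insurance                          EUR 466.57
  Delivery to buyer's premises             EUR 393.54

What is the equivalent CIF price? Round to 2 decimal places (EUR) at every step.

CIF price: EUR 12982.74

Not relevant to the conversion: origin terminal — on the seller under both FOB and CIF; already in the FOB price and stays in the CIF price. delivery — on the buyer under both terms; not part of either seller's price.
From FOB to CIF, the seller additionally bears: freight, insurance.
CIF price = 2980.62 + 9535.55 + 466.57 = 12982.74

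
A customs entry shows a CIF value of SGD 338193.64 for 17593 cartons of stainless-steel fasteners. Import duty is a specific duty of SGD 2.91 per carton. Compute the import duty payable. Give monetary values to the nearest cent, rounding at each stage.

Import duty = 17593 × 2.91 = 51195.63

Import duty: SGD 51195.63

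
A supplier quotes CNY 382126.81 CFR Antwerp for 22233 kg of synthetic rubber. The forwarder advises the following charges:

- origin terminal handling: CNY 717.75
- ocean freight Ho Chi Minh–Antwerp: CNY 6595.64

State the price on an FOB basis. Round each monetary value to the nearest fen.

FOB price: CNY 375531.17

Not relevant to the conversion: origin terminal — on the seller under both CFR and FOB; already in the CFR price and stays in the FOB price.
From CFR to FOB, the seller no longer bears: freight.
FOB price = 382126.81 − 6595.64 = 375531.17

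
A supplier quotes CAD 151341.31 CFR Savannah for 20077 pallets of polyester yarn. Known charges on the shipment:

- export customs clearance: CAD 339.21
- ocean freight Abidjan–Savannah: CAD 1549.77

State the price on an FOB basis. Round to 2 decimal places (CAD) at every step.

FOB price: CAD 149791.54

Not relevant to the conversion: export clearance — on the seller under both CFR and FOB; already in the CFR price and stays in the FOB price.
From CFR to FOB, the seller no longer bears: freight.
FOB price = 151341.31 − 1549.77 = 149791.54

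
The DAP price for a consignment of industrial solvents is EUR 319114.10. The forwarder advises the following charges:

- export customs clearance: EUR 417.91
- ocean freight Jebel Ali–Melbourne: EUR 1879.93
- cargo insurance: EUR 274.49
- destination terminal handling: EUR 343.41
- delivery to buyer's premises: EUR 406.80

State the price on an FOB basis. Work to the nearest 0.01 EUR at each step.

Not relevant to the conversion: export clearance — on the seller under both DAP and FOB; already in the DAP price and stays in the FOB price.
From DAP to FOB, the seller no longer bears: freight, insurance, destination terminal, delivery.
FOB price = 319114.10 − 1879.93 − 274.49 − 343.41 − 406.80 = 316209.47

FOB price: EUR 316209.47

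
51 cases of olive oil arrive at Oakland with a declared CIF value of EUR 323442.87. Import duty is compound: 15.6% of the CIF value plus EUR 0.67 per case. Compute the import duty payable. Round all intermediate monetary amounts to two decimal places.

Ad valorem component: 323442.87 × 15.6% = 50457.09
Specific component: 51 × 0.67 = 34.17
Import duty = 50457.09 + 34.17 = 50491.26

Import duty: EUR 50491.26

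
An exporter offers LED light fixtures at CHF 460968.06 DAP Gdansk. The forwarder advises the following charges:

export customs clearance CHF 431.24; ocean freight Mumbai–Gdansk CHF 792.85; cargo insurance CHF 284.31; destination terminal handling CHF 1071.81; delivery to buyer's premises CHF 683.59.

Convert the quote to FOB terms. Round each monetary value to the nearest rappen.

Not relevant to the conversion: export clearance — on the seller under both DAP and FOB; already in the DAP price and stays in the FOB price.
From DAP to FOB, the seller no longer bears: freight, insurance, destination terminal, delivery.
FOB price = 460968.06 − 792.85 − 284.31 − 1071.81 − 683.59 = 458135.50

FOB price: CHF 458135.50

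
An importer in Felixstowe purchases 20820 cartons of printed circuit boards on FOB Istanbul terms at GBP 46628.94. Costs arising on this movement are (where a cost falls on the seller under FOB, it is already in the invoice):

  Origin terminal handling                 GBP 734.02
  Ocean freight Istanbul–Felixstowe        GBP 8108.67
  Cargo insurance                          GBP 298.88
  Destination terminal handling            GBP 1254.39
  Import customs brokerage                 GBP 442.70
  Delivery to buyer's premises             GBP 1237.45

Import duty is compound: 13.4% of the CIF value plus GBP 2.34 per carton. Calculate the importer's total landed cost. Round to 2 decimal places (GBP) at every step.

Total landed cost: GBP 114064.72

FOB: the seller bears costs until goods are on board at the origin port; the buyer bears freight, insurance and all costs thereafter.
Already in the invoice (seller's account under FOB): origin terminal — exclude.
CIF value = FOB price + freight + insurance = 46628.94 + 8108.67 + 298.88 = 55036.49
Ad valorem component: 55036.49 × 13.4% = 7374.89
Specific component: 20820 × 2.34 = 48718.80
Import duty = 7374.89 + 48718.80 = 56093.69
Buyer bears: freight 8108.67 + insurance 298.88 + destination terminal 1254.39 + brokerage 442.70 + delivery 1237.45 + duty 56093.69 = 67435.78
Landed cost = invoice 46628.94 + 67435.78 = 114064.72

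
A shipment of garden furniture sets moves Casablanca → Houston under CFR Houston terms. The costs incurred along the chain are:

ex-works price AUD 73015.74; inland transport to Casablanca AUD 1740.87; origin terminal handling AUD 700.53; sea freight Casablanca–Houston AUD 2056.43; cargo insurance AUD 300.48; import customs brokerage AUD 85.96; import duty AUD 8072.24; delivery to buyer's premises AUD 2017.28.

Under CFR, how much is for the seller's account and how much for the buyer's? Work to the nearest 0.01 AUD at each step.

CFR: the seller pays costs through ocean freight to the destination port, but not insurance.
Seller's account: goods 73015.74 + inland to port 1740.87 + origin terminal 700.53 + freight 2056.43 = 77513.57
Buyer's account: insurance 300.48 + brokerage 85.96 + duty 8072.24 + delivery 2017.28 = 10475.96

Seller: AUD 77513.57; buyer: AUD 10475.96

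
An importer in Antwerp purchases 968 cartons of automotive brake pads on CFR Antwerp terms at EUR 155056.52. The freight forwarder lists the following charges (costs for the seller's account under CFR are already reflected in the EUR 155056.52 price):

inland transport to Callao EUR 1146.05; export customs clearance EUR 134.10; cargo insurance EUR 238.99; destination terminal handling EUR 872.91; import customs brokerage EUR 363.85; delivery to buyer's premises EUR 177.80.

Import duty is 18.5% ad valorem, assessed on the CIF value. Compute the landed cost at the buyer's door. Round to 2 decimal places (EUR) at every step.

Total landed cost: EUR 185439.74

CFR: the seller pays costs through ocean freight to the destination port, but not insurance.
Already in the invoice (seller's account under CFR): inland to port, export clearance — exclude.
CIF value = CFR price + insurance = 155056.52 + 238.99 = 155295.51
Import duty = 155295.51 × 18.5% = 28729.67
Buyer bears: insurance 238.99 + destination terminal 872.91 + brokerage 363.85 + delivery 177.80 + duty 28729.67 = 30383.22
Landed cost = invoice 155056.52 + 30383.22 = 185439.74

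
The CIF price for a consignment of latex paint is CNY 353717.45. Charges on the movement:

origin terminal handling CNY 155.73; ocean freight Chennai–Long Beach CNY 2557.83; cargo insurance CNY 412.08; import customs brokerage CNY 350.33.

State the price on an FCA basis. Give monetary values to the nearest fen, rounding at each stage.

Not relevant to the conversion: brokerage — on the buyer under both terms; not part of either seller's price.
From CIF to FCA, the seller no longer bears: origin terminal, freight, insurance.
FCA price = 353717.45 − 155.73 − 2557.83 − 412.08 = 350591.81

FCA price: CNY 350591.81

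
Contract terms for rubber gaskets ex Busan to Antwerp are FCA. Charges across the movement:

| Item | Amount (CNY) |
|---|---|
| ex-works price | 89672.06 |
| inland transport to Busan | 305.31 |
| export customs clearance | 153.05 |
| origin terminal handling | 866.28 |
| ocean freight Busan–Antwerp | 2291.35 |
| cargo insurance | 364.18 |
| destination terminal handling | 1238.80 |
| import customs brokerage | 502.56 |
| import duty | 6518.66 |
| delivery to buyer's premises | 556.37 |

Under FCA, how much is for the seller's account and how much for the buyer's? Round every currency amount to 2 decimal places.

FCA: the seller delivers export-cleared goods to the carrier; the buyer bears costs from that point.
Seller's account: goods 89672.06 + inland to port 305.31 + export clearance 153.05 = 90130.42
Buyer's account: origin terminal 866.28 + freight 2291.35 + insurance 364.18 + destination terminal 1238.80 + brokerage 502.56 + duty 6518.66 + delivery 556.37 = 12338.20

Seller: CNY 90130.42; buyer: CNY 12338.20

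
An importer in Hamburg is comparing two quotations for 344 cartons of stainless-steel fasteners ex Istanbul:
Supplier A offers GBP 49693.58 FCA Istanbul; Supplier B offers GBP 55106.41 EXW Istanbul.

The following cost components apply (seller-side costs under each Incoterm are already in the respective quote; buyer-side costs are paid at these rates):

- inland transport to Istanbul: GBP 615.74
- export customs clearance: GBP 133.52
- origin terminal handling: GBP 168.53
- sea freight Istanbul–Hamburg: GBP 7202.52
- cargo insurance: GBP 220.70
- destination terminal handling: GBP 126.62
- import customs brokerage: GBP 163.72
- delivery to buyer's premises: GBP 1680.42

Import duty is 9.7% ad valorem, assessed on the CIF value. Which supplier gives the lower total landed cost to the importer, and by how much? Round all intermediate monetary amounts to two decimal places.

Supplier A is cheaper by GBP 6759.81

Supplier A (FCA):
CIF value = FCA price + origin terminal + freight + insurance = 49693.58 + 168.53 + 7202.52 + 220.70 = 57285.33
Import duty = 57285.33 × 9.7% = 5556.68
Buyer bears (A): 168.53 + 7202.52 + 220.70 + 126.62 + 163.72 + 1680.42 = 9562.51
Landed cost (A) = invoice 49693.58 + 9562.51 + duty 5556.68 = 64812.77
Supplier B (EXW):
CIF value = EXW price + inland to port + export clearance + origin terminal + freight + insurance = 55106.41 + 615.74 + 133.52 + 168.53 + 7202.52 + 220.70 = 63447.42
Import duty = 63447.42 × 9.7% = 6154.40
Buyer bears (B): 615.74 + 133.52 + 168.53 + 7202.52 + 220.70 + 126.62 + 163.72 + 1680.42 = 10311.77
Landed cost (B) = invoice 55106.41 + 10311.77 + duty 6154.40 = 71572.58
Difference = |64812.77 − 71572.58| = 6759.81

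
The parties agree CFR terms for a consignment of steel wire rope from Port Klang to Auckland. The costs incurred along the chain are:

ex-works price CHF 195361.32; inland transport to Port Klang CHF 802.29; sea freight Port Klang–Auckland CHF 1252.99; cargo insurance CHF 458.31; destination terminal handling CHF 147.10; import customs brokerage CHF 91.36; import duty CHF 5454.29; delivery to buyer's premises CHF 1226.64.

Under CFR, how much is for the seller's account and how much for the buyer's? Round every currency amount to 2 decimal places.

CFR: the seller pays costs through ocean freight to the destination port, but not insurance.
Seller's account: goods 195361.32 + inland to port 802.29 + freight 1252.99 = 197416.60
Buyer's account: insurance 458.31 + destination terminal 147.10 + brokerage 91.36 + duty 5454.29 + delivery 1226.64 = 7377.70

Seller: CHF 197416.60; buyer: CHF 7377.70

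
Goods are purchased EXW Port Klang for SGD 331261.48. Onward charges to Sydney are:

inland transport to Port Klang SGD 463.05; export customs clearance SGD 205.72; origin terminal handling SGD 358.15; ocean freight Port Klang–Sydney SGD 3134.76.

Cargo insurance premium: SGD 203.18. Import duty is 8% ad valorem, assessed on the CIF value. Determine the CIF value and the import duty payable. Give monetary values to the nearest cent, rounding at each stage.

CIF = EXW price + pre-shipment costs + freight + insurance
CIF = 331261.48 + 463.05 + 205.72 + 358.15 + 3134.76 + 203.18 = 335626.34
Import duty = 335626.34 × 8% = 26850.11

CIF value: SGD 335626.34; import duty: SGD 26850.11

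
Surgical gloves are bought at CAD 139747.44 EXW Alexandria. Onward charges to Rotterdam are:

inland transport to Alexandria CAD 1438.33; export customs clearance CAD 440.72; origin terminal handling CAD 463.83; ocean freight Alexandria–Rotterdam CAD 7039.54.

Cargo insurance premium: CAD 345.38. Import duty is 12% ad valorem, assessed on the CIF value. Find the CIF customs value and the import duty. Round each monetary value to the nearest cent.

CIF = EXW price + pre-shipment costs + freight + insurance
CIF = 139747.44 + 1438.33 + 440.72 + 463.83 + 7039.54 + 345.38 = 149475.24
Import duty = 149475.24 × 12% = 17937.03

CIF value: CAD 149475.24; import duty: CAD 17937.03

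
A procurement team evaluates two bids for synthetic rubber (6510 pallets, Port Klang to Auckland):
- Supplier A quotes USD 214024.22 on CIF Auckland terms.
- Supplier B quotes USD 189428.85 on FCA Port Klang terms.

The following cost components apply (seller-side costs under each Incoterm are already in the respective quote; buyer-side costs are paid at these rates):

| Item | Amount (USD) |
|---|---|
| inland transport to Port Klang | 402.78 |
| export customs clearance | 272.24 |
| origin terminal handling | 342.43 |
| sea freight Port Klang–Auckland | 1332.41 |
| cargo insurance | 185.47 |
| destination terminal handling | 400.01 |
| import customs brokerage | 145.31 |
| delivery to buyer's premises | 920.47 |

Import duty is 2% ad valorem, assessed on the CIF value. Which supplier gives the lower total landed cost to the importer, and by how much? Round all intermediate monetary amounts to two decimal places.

Supplier B is cheaper by USD 23189.76

Supplier A (CIF):
The CIF price already equals the CIF value: 214024.22
Import duty = 214024.22 × 2% = 4280.48
Buyer bears (A): 400.01 + 145.31 + 920.47 = 1465.79
Landed cost (A) = invoice 214024.22 + 1465.79 + duty 4280.48 = 219770.49
Supplier B (FCA):
CIF value = FCA price + origin terminal + freight + insurance = 189428.85 + 342.43 + 1332.41 + 185.47 = 191289.16
Import duty = 191289.16 × 2% = 3825.78
Buyer bears (B): 342.43 + 1332.41 + 185.47 + 400.01 + 145.31 + 920.47 = 3326.10
Landed cost (B) = invoice 189428.85 + 3326.10 + duty 3825.78 = 196580.73
Difference = |219770.49 − 196580.73| = 23189.76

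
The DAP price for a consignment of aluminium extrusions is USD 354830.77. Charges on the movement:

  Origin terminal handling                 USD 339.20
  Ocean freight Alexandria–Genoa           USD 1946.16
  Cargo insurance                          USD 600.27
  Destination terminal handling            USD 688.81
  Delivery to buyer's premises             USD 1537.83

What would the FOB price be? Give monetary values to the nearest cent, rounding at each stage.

FOB price: USD 350057.70

Not relevant to the conversion: origin terminal — on the seller under both DAP and FOB; already in the DAP price and stays in the FOB price.
From DAP to FOB, the seller no longer bears: freight, insurance, destination terminal, delivery.
FOB price = 354830.77 − 1946.16 − 600.27 − 688.81 − 1537.83 = 350057.70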